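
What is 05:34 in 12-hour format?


5:34 AM

Hour: 5
5 < 12 → AM


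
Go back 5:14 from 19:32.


14:18

Start: 1172 minutes from midnight
Subtract: 314 minutes
Remaining: 1172 - 314 = 858
Hours: 14, Minutes: 18


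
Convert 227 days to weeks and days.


32 weeks 3 days

Weeks: 227 ÷ 7 = 32 remainder 3


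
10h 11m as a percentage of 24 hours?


0.4243 (42.43%)

Total minutes: 10×60 + 11 = 611
Day = 24×60 = 1440 minutes
Fraction = 611/1440 ≈ 0.4243
As a percentage: 611/1440 × 100 ≈ 42.43%


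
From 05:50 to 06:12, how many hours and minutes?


End time in minutes: 6×60 + 12 = 372
Start time in minutes: 5×60 + 50 = 350
Difference = 372 - 350 = 22 minutes
= 0 hours 22 minutes

0h 22m


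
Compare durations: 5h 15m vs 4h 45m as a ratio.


Duration 1: 315 minutes
Duration 2: 285 minutes
Ratio = 315:285
GCD = 15
Simplified = 21:19
As a decimal: 21/19 ≈ 1.11

21:19 (1.11)


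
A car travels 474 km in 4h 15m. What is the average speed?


111.5 km/h

Distance: 474 km
Time: 4h 15m = 255 min = 255/60 = 17/4 hours
Speed = 474 ÷ (17/4) = 474 × 4 / 17 = 1896/17 ≈ 111.5 km/h


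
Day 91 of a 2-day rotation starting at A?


Shift A

Shifts: A, B
Start: A (index 0)
Day 91: (0 + 91 - 1) mod 2
= 90 mod 2
= 0
Index 0 → shift A


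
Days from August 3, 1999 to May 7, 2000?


From August 3, 1999 to May 7, 2000
Rest of August 1999: 31 - 3 = 28
Full months: September 30, October 31, November 30, December 31, January 31, February 2000 29, March 31, April 30
Days into May 2000: 7
Total = 28 + 30 + 31 + 30 + 31 + 31 + 29 + 31 + 30 + 7 = 278 days

278 days


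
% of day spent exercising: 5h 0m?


Time: 300 minutes
Day: 1440 minutes
Percentage = (300/1440) × 100 ≈ 20.8%

20.8%


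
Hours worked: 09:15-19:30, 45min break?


Total time = (19×60+30) - (9×60+15)
= 1170 - 555 = 615 min
Minus break: 615 - 45 = 570 min
= 9h 30m

9h 30m (570 minutes)


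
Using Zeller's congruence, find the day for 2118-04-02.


Zeller's congruence:
q=2, m=4, k=18, j=21
h = (2 + ⌊13×5/5⌋ + 18 + ⌊18/4⌋ + ⌊21/4⌋ - 2×21) mod 7
= (2 + 13 + 18 + 4 + 5 - 42) mod 7
= 0 mod 7 = 0
h=0 → Saturday

Saturday


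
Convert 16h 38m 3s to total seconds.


Hours: 16 × 3600 = 57600
Minutes: 38 × 60 = 2280
Seconds: 3
Total = 57600 + 2280 + 3 = 59883

59883 seconds


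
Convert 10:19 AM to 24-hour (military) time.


Input: 10:19 AM
AM hour stays: 10

10:19


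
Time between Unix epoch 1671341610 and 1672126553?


784943 seconds (218.0 hours / 9.08 days)

Difference = 1672126553 - 1671341610 = 784943 seconds
In hours: 784943 / 3600 ≈ 218.0
In days: 784943 / 86400 ≈ 9.08


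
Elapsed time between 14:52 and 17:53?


3h 1m

End time in minutes: 17×60 + 53 = 1073
Start time in minutes: 14×60 + 52 = 892
Difference = 1073 - 892 = 181 minutes
= 3 hours 1 minutes


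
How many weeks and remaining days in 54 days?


7 weeks 5 days

Weeks: 54 ÷ 7 = 7 remainder 5


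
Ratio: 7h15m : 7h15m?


Duration 1: 435 minutes
Duration 2: 435 minutes
Ratio = 435:435
GCD = 435
Simplified = 1:1
As a decimal: 1/1 = 1.00

1:1 (1.00)


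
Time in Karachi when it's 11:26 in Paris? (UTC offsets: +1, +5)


Time difference = UTC+5 - UTC+1 = +4 hours
New hour = (11 + 4) mod 24
= 15 mod 24 = 15
Minutes unchanged → 15:26

15:26


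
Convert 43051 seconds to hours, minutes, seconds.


11h 57m 31s

Hours: 43051 ÷ 3600 = 11 remainder 3451
Minutes: 3451 ÷ 60 = 57 remainder 31
Seconds: 31


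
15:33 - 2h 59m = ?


12:34

Start: 933 minutes from midnight
Subtract: 179 minutes
Remaining: 933 - 179 = 754
Hours: 12, Minutes: 34


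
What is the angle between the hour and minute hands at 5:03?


133.5°

Hour hand = 5×30 + 3×0.5 = 151.5°
Minute hand = 3×6 = 18°
Difference = |151.5 - 18| = 133.5°


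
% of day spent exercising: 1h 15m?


Time: 75 minutes
Day: 1440 minutes
Percentage = (75/1440) × 100 ≈ 5.2%

5.2%


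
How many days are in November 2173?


Month: November (month 11)
November has 30 days

30 days


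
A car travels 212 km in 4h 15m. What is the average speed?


49.9 km/h

Distance: 212 km
Time: 4h 15m = 255 min = 255/60 = 17/4 hours
Speed = 212 ÷ (17/4) = 212 × 4 / 17 = 848/17 ≈ 49.9 km/h


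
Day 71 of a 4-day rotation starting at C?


Shifts: A, B, C, D
Start: C (index 2)
Day 71: (2 + 71 - 1) mod 4
= 72 mod 4
= 0
Index 0 → shift A

Shift A


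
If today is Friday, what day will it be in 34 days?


Start: Friday (index 4)
(4 + 34) mod 7
= 38 mod 7
= 3
Index 3 → Thursday

Thursday


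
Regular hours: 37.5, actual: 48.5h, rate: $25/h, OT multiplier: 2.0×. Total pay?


Regular: 37.5h × $25 = $937.50
Overtime: 48.5 - 37.5 = 11.0h
OT pay: 11.0h × $25 × 2.0 = $550.00
Total = $937.50 + $550.00 = $1487.50

$1487.50


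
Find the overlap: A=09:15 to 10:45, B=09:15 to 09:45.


30 minutes

Meeting A: 555-645 (in minutes from midnight)
Meeting B: 555-585
Overlap start = max(555, 555) = 555
Overlap end = min(645, 585) = 585
Overlap = max(0, 585 - 555) = 30 min


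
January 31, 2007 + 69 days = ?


April 10, 2007

Start: January 31, 2007
Add 69 days
January 31 → February 1: 31 - 31 + 1 = 1 days (69 - 1 = 68 left)
February 1 → March 1: 28 - 1 + 1 = 28 days (68 - 28 = 40 left)
March 1 → April 1: 31 - 1 + 1 = 31 days (40 - 31 = 9 left)
April 1 + 9 = April 10, 2007


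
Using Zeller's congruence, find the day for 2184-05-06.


Zeller's congruence:
q=6, m=5, k=84, j=21
h = (6 + ⌊13×6/5⌋ + 84 + ⌊84/4⌋ + ⌊21/4⌋ - 2×21) mod 7
= (6 + 15 + 84 + 21 + 5 - 42) mod 7
= 89 mod 7 = 5
h=5 → Thursday

Thursday


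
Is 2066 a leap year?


No

Rules: divisible by 4 AND (not by 100 OR by 400)
2066 ÷ 4 = 516 remainder 2 → not divisible by 4
Not divisible by 4 → not a leap year


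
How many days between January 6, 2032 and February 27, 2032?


52 days

From January 6, 2032 to February 27, 2032
Rest of January 2032: 31 - 6 = 25
Days into February 2032: 27
Total = 25 + 27 = 52 days


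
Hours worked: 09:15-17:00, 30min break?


7h 15m (435 minutes)

Total time = (17×60+0) - (9×60+15)
= 1020 - 555 = 465 min
Minus break: 465 - 30 = 435 min
= 7h 15m


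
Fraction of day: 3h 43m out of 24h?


0.1549 (15.49%)

Total minutes: 3×60 + 43 = 223
Day = 24×60 = 1440 minutes
Fraction = 223/1440 ≈ 0.1549
As a percentage: 223/1440 × 100 ≈ 15.49%


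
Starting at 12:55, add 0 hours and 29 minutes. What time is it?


Start: 775 minutes from midnight
Add: 29 minutes
Total: 804 minutes
Hours: 804 ÷ 60 = 13 remainder 24

13:24


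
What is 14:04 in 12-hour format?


Hour: 14
14 - 12 = 2 → PM

2:04 PM


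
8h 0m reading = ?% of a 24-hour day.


Time: 480 minutes
Day: 1440 minutes
Percentage = (480/1440) × 100 ≈ 33.3%

33.3%


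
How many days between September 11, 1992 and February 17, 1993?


159 days

From September 11, 1992 to February 17, 1993
Rest of September 1992: 30 - 11 = 19
Full months: October 31, November 30, December 31, January 31
Days into February 1993: 17
Total = 19 + 31 + 30 + 31 + 31 + 17 = 159 days


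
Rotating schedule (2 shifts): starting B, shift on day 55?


Shift B

Shifts: A, B
Start: B (index 1)
Day 55: (1 + 55 - 1) mod 2
= 55 mod 2
= 1
Index 1 → shift B


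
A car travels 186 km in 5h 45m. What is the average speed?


Distance: 186 km
Time: 5h 45m = 345 min = 345/60 = 23/4 hours
Speed = 186 ÷ (23/4) = 186 × 4 / 23 = 744/23 ≈ 32.3 km/h

32.3 km/h


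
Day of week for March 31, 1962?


Saturday

Zeller's congruence:
q=31, m=3, k=62, j=19
h = (31 + ⌊13×4/5⌋ + 62 + ⌊62/4⌋ + ⌊19/4⌋ - 2×19) mod 7
= (31 + 10 + 62 + 15 + 4 - 38) mod 7
= 84 mod 7 = 0
h=0 → Saturday


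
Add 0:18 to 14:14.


Start: 854 minutes from midnight
Add: 18 minutes
Total: 872 minutes
Hours: 872 ÷ 60 = 14 remainder 32

14:32


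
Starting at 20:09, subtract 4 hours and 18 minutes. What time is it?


Start: 1209 minutes from midnight
Subtract: 258 minutes
Remaining: 1209 - 258 = 951
Hours: 15, Minutes: 51

15:51


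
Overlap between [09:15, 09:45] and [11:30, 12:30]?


Meeting A: 555-585 (in minutes from midnight)
Meeting B: 690-750
Overlap start = max(555, 690) = 690
Overlap end = min(585, 750) = 585
Overlap = max(0, 585 - 690) = 0 min

0 minutes


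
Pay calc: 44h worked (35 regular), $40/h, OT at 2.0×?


$2120.00

Regular: 35h × $40 = $1400.00
Overtime: 44 - 35 = 9h
OT pay: 9h × $40 × 2.0 = $720.00
Total = $1400.00 + $720.00 = $2120.00


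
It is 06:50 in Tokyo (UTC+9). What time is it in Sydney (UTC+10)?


Time difference = UTC+10 - UTC+9 = +1 hours
New hour = (6 + 1) mod 24
= 7 mod 24 = 7
Minutes unchanged → 07:50

07:50


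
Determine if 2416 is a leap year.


Yes

Rules: divisible by 4 AND (not by 100 OR by 400)
2416 ÷ 4 = 604 exactly → divisible by 4
2416 ÷ 100 = 24 remainder 16 → not divisible by 100
Divisible by 4 but not by 100 → leap year


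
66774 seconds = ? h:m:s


Hours: 66774 ÷ 3600 = 18 remainder 1974
Minutes: 1974 ÷ 60 = 32 remainder 54
Seconds: 54

18h 32m 54s


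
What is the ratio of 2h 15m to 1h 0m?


Duration 1: 135 minutes
Duration 2: 60 minutes
Ratio = 135:60
GCD = 15
Simplified = 9:4
As a decimal: 9/4 = 2.25

9:4 (2.25)


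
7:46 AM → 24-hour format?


Input: 7:46 AM
AM hour stays: 7

07:46


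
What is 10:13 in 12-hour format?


Hour: 10
10 < 12 → AM

10:13 AM


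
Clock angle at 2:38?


Hour hand = 2×30 + 38×0.5 = 79.0°
Minute hand = 38×6 = 228°
Difference = |79.0 - 228| = 149.0°

149.0°


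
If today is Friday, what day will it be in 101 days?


Monday

Start: Friday (index 4)
(4 + 101) mod 7
= 105 mod 7
= 0
Index 0 → Monday


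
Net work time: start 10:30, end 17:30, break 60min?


6h 0m (360 minutes)

Total time = (17×60+30) - (10×60+30)
= 1050 - 630 = 420 min
Minus break: 420 - 60 = 360 min
= 6h 0m


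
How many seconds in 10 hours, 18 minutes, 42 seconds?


37122 seconds

Hours: 10 × 3600 = 36000
Minutes: 18 × 60 = 1080
Seconds: 42
Total = 36000 + 1080 + 42 = 37122


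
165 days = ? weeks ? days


23 weeks 4 days

Weeks: 165 ÷ 7 = 23 remainder 4


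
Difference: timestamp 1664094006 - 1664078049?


15957 seconds (4.4 hours / 0.18 days)

Difference = 1664094006 - 1664078049 = 15957 seconds
In hours: 15957 / 3600 ≈ 4.4
In days: 15957 / 86400 ≈ 0.18


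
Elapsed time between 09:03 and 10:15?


End time in minutes: 10×60 + 15 = 615
Start time in minutes: 9×60 + 3 = 543
Difference = 615 - 543 = 72 minutes
= 1 hours 12 minutes

1h 12m


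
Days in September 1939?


30 days

Month: September (month 9)
September has 30 days


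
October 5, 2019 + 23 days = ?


Start: October 5, 2019
Add 23 days
October 5 + 23 = October 28, 2019

October 28, 2019


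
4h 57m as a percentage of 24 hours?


0.2063 (20.63%)

Total minutes: 4×60 + 57 = 297
Day = 24×60 = 1440 minutes
Fraction = 297/1440 ≈ 0.2063
As a percentage: 297/1440 × 100 ≈ 20.63%


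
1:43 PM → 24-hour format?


Input: 1:43 PM
PM: 1 + 12 = 13

13:43


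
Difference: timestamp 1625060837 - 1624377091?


Difference = 1625060837 - 1624377091 = 683746 seconds
In hours: 683746 / 3600 ≈ 189.9
In days: 683746 / 86400 ≈ 7.91

683746 seconds (189.9 hours / 7.91 days)


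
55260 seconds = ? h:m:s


Hours: 55260 ÷ 3600 = 15 remainder 1260
Minutes: 1260 ÷ 60 = 21 remainder 0
Seconds: 0

15h 21m 0s


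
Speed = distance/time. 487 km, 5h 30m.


88.5 km/h

Distance: 487 km
Time: 5h 30m = 330 min = 330/60 = 11/2 hours
Speed = 487 ÷ (11/2) = 487 × 2 / 11 = 974/11 ≈ 88.5 km/h


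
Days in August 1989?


Month: August (month 8)
August has 31 days

31 days


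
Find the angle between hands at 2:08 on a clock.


16.0°

Hour hand = 2×30 + 8×0.5 = 64.0°
Minute hand = 8×6 = 48°
Difference = |64.0 - 48| = 16.0°


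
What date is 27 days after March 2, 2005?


Start: March 2, 2005
Add 27 days
March 2 + 27 = March 29, 2005

March 29, 2005


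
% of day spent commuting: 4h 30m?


18.8%

Time: 270 minutes
Day: 1440 minutes
Percentage = (270/1440) × 100 ≈ 18.8%


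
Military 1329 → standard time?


1:29 PM

Hour: 13
13 - 12 = 1 → PM


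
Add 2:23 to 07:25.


09:48

Start: 445 minutes from midnight
Add: 143 minutes
Total: 588 minutes
Hours: 588 ÷ 60 = 9 remainder 48


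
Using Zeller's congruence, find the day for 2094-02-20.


Saturday

Zeller's congruence:
q=20, m=14, k=93, j=20
h = (20 + ⌊13×15/5⌋ + 93 + ⌊93/4⌋ + ⌊20/4⌋ - 2×20) mod 7
= (20 + 39 + 93 + 23 + 5 - 40) mod 7
= 140 mod 7 = 0
h=0 → Saturday


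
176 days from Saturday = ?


Start: Saturday (index 5)
(5 + 176) mod 7
= 181 mod 7
= 6
Index 6 → Sunday

Sunday


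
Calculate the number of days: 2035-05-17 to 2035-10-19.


155 days

From May 17, 2035 to October 19, 2035
Rest of May 2035: 31 - 17 = 14
Full months: June 30, July 31, August 31, September 30
Days into October 2035: 19
Total = 14 + 30 + 31 + 31 + 30 + 19 = 155 days


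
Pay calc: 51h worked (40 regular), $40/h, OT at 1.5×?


$2260.00

Regular: 40h × $40 = $1600.00
Overtime: 51 - 40 = 11h
OT pay: 11h × $40 × 1.5 = $660.00
Total = $1600.00 + $660.00 = $2260.00


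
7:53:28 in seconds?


28408 seconds

Hours: 7 × 3600 = 25200
Minutes: 53 × 60 = 3180
Seconds: 28
Total = 25200 + 3180 + 28 = 28408


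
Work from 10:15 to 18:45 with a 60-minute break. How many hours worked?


Total time = (18×60+45) - (10×60+15)
= 1125 - 615 = 510 min
Minus break: 510 - 60 = 450 min
= 7h 30m

7h 30m (450 minutes)


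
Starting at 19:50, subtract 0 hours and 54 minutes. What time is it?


18:56

Start: 1190 minutes from midnight
Subtract: 54 minutes
Remaining: 1190 - 54 = 1136
Hours: 18, Minutes: 56


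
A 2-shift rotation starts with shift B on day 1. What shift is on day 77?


Shifts: A, B
Start: B (index 1)
Day 77: (1 + 77 - 1) mod 2
= 77 mod 2
= 1
Index 1 → shift B

Shift B


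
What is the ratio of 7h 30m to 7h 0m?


Duration 1: 450 minutes
Duration 2: 420 minutes
Ratio = 450:420
GCD = 30
Simplified = 15:14
As a decimal: 15/14 ≈ 1.07

15:14 (1.07)


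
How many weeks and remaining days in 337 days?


48 weeks 1 days

Weeks: 337 ÷ 7 = 48 remainder 1


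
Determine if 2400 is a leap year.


Rules: divisible by 4 AND (not by 100 OR by 400)
2400 ÷ 4 = 600 exactly → divisible by 4
2400 ÷ 100 = 24 exactly → divisible by 100
2400 ÷ 400 = 6 exactly → divisible by 400
Divisible by 400 → leap year

Yes


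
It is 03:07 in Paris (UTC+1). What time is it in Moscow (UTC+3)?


Time difference = UTC+3 - UTC+1 = +2 hours
New hour = (3 + 2) mod 24
= 5 mod 24 = 5
Minutes unchanged → 05:07

05:07


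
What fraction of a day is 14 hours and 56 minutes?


0.6222 (62.22%)

Total minutes: 14×60 + 56 = 896
Day = 24×60 = 1440 minutes
Fraction = 896/1440 ≈ 0.6222
As a percentage: 896/1440 × 100 ≈ 62.22%


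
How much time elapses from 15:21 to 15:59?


0h 38m

End time in minutes: 15×60 + 59 = 959
Start time in minutes: 15×60 + 21 = 921
Difference = 959 - 921 = 38 minutes
= 0 hours 38 minutes


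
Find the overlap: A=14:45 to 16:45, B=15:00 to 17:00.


105 minutes

Meeting A: 885-1005 (in minutes from midnight)
Meeting B: 900-1020
Overlap start = max(885, 900) = 900
Overlap end = min(1005, 1020) = 1005
Overlap = max(0, 1005 - 900) = 105 min


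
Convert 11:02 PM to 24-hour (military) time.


Input: 11:02 PM
PM: 11 + 12 = 23

23:02


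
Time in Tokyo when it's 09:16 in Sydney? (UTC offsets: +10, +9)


Time difference = UTC+9 - UTC+10 = -1 hours
New hour = (9 -1) mod 24
= 8 mod 24 = 8
Minutes unchanged → 08:16

08:16


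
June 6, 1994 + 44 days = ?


July 20, 1994

Start: June 6, 1994
Add 44 days
June 6 → July 1: 30 - 6 + 1 = 25 days (44 - 25 = 19 left)
July 1 + 19 = July 20, 1994


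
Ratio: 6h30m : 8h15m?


Duration 1: 390 minutes
Duration 2: 495 minutes
Ratio = 390:495
GCD = 15
Simplified = 26:33
As a decimal: 26/33 ≈ 0.79

26:33 (0.79)


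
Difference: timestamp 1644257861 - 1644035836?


Difference = 1644257861 - 1644035836 = 222025 seconds
In hours: 222025 / 3600 ≈ 61.7
In days: 222025 / 86400 ≈ 2.57

222025 seconds (61.7 hours / 2.57 days)


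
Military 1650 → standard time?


4:50 PM

Hour: 16
16 - 12 = 4 → PM


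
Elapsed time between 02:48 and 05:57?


End time in minutes: 5×60 + 57 = 357
Start time in minutes: 2×60 + 48 = 168
Difference = 357 - 168 = 189 minutes
= 3 hours 9 minutes

3h 9m


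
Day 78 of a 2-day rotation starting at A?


Shift B

Shifts: A, B
Start: A (index 0)
Day 78: (0 + 78 - 1) mod 2
= 77 mod 2
= 1
Index 1 → shift B


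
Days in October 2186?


Month: October (month 10)
October has 31 days

31 days


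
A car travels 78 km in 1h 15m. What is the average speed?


Distance: 78 km
Time: 1h 15m = 75 min = 75/60 = 5/4 hours
Speed = 78 ÷ (5/4) = 78 × 4 / 5 = 312/5 = 62.4 km/h

62.4 km/h


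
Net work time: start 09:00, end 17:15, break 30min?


7h 45m (465 minutes)

Total time = (17×60+15) - (9×60+0)
= 1035 - 540 = 495 min
Minus break: 495 - 30 = 465 min
= 7h 45m


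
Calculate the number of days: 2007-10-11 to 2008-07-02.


265 days

From October 11, 2007 to July 2, 2008
Rest of October 2007: 31 - 11 = 20
Full months: November 30, December 31, January 31, February 2008 29, March 31, April 30, May 31, June 30
Days into July 2008: 2
Total = 20 + 30 + 31 + 31 + 29 + 31 + 30 + 31 + 30 + 2 = 265 days


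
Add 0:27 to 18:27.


18:54

Start: 1107 minutes from midnight
Add: 27 minutes
Total: 1134 minutes
Hours: 1134 ÷ 60 = 18 remainder 54


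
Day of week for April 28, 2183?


Monday

Zeller's congruence:
q=28, m=4, k=83, j=21
h = (28 + ⌊13×5/5⌋ + 83 + ⌊83/4⌋ + ⌊21/4⌋ - 2×21) mod 7
= (28 + 13 + 83 + 20 + 5 - 42) mod 7
= 107 mod 7 = 2
h=2 → Monday


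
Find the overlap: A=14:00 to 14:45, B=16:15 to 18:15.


0 minutes

Meeting A: 840-885 (in minutes from midnight)
Meeting B: 975-1095
Overlap start = max(840, 975) = 975
Overlap end = min(885, 1095) = 885
Overlap = max(0, 885 - 975) = 0 min


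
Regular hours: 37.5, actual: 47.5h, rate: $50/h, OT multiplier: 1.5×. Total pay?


$2625.00

Regular: 37.5h × $50 = $1875.00
Overtime: 47.5 - 37.5 = 10.0h
OT pay: 10.0h × $50 × 1.5 = $750.00
Total = $1875.00 + $750.00 = $2625.00


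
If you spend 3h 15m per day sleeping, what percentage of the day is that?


13.5%

Time: 195 minutes
Day: 1440 minutes
Percentage = (195/1440) × 100 ≈ 13.5%


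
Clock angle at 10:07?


Hour hand = 10×30 + 7×0.5 = 303.5°
Minute hand = 7×6 = 42°
Difference = |303.5 - 42| = 261.5°
Since > 180°: 360 - 261.5 = 98.5°

98.5°


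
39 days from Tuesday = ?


Saturday

Start: Tuesday (index 1)
(1 + 39) mod 7
= 40 mod 7
= 5
Index 5 → Saturday


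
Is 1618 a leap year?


Rules: divisible by 4 AND (not by 100 OR by 400)
1618 ÷ 4 = 404 remainder 2 → not divisible by 4
Not divisible by 4 → not a leap year

No


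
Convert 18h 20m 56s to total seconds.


Hours: 18 × 3600 = 64800
Minutes: 20 × 60 = 1200
Seconds: 56
Total = 64800 + 1200 + 56 = 66056

66056 seconds


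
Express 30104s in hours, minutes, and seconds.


8h 21m 44s

Hours: 30104 ÷ 3600 = 8 remainder 1304
Minutes: 1304 ÷ 60 = 21 remainder 44
Seconds: 44


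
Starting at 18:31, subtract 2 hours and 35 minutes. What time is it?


15:56

Start: 1111 minutes from midnight
Subtract: 155 minutes
Remaining: 1111 - 155 = 956
Hours: 15, Minutes: 56


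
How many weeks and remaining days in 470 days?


67 weeks 1 days

Weeks: 470 ÷ 7 = 67 remainder 1


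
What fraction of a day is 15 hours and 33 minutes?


0.6479 (64.79%)

Total minutes: 15×60 + 33 = 933
Day = 24×60 = 1440 minutes
Fraction = 933/1440 ≈ 0.6479
As a percentage: 933/1440 × 100 ≈ 64.79%


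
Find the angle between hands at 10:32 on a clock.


124.0°

Hour hand = 10×30 + 32×0.5 = 316.0°
Minute hand = 32×6 = 192°
Difference = |316.0 - 192| = 124.0°


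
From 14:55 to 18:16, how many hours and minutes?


End time in minutes: 18×60 + 16 = 1096
Start time in minutes: 14×60 + 55 = 895
Difference = 1096 - 895 = 201 minutes
= 3 hours 21 minutes

3h 21m


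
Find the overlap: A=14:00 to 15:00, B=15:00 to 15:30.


Meeting A: 840-900 (in minutes from midnight)
Meeting B: 900-930
Overlap start = max(840, 900) = 900
Overlap end = min(900, 930) = 900
Overlap = max(0, 900 - 900) = 0 min

0 minutes


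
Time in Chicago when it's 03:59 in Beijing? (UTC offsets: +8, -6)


Time difference = UTC-6 - UTC+8 = -14 hours
New hour = (3 -14) mod 24
= -11 mod 24 = 13
Minutes unchanged → 13:59; -11 < 0 → previous day

13:59 (previous day)


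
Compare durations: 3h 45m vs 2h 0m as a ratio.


15:8 (1.88)

Duration 1: 225 minutes
Duration 2: 120 minutes
Ratio = 225:120
GCD = 15
Simplified = 15:8
As a decimal: 15/8 ≈ 1.88


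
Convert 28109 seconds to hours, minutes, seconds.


7h 48m 29s

Hours: 28109 ÷ 3600 = 7 remainder 2909
Minutes: 2909 ÷ 60 = 48 remainder 29
Seconds: 29


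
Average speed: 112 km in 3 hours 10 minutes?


Distance: 112 km
Time: 3h 10m = 190 min = 190/60 = 19/6 hours
Speed = 112 ÷ (19/6) = 112 × 6 / 19 = 672/19 ≈ 35.4 km/h

35.4 km/h


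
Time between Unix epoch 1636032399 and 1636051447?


Difference = 1636051447 - 1636032399 = 19048 seconds
In hours: 19048 / 3600 ≈ 5.3
In days: 19048 / 86400 ≈ 0.22

19048 seconds (5.3 hours / 0.22 days)


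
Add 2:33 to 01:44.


04:17

Start: 104 minutes from midnight
Add: 153 minutes
Total: 257 minutes
Hours: 257 ÷ 60 = 4 remainder 17


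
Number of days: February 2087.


28 days

Month: February (month 2)
February: 28 or 29 (leap year)
2087 leap year? No


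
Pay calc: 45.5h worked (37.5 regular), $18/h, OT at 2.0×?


$963.00

Regular: 37.5h × $18 = $675.00
Overtime: 45.5 - 37.5 = 8.0h
OT pay: 8.0h × $18 × 2.0 = $288.00
Total = $675.00 + $288.00 = $963.00


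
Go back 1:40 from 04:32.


Start: 272 minutes from midnight
Subtract: 100 minutes
Remaining: 272 - 100 = 172
Hours: 2, Minutes: 52

02:52


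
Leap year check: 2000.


Yes

Rules: divisible by 4 AND (not by 100 OR by 400)
2000 ÷ 4 = 500 exactly → divisible by 4
2000 ÷ 100 = 20 exactly → divisible by 100
2000 ÷ 400 = 5 exactly → divisible by 400
Divisible by 400 → leap year


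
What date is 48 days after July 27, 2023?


September 13, 2023

Start: July 27, 2023
Add 48 days
July 27 → August 1: 31 - 27 + 1 = 5 days (48 - 5 = 43 left)
August 1 → September 1: 31 - 1 + 1 = 31 days (43 - 31 = 12 left)
September 1 + 12 = September 13, 2023


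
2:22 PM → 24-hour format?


Input: 2:22 PM
PM: 2 + 12 = 14

14:22


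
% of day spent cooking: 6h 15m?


Time: 375 minutes
Day: 1440 minutes
Percentage = (375/1440) × 100 ≈ 26.0%

26.0%


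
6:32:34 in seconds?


23554 seconds

Hours: 6 × 3600 = 21600
Minutes: 32 × 60 = 1920
Seconds: 34
Total = 21600 + 1920 + 34 = 23554


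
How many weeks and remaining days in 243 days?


Weeks: 243 ÷ 7 = 34 remainder 5

34 weeks 5 days


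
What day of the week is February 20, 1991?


Wednesday

Zeller's congruence:
q=20, m=14, k=90, j=19
h = (20 + ⌊13×15/5⌋ + 90 + ⌊90/4⌋ + ⌊19/4⌋ - 2×19) mod 7
= (20 + 39 + 90 + 22 + 4 - 38) mod 7
= 137 mod 7 = 4
h=4 → Wednesday


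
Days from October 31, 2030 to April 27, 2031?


From October 31, 2030 to April 27, 2031
Rest of October 2030: 31 - 31 = 0
Full months: November 30, December 31, January 31, February 2031 28, March 31
Days into April 2031: 27
Total = 0 + 30 + 31 + 31 + 28 + 31 + 27 = 178 days

178 days


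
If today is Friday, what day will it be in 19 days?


Wednesday

Start: Friday (index 4)
(4 + 19) mod 7
= 23 mod 7
= 2
Index 2 → Wednesday


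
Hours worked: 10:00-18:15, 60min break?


Total time = (18×60+15) - (10×60+0)
= 1095 - 600 = 495 min
Minus break: 495 - 60 = 435 min
= 7h 15m

7h 15m (435 minutes)


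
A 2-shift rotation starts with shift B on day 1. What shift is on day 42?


Shift A

Shifts: A, B
Start: B (index 1)
Day 42: (1 + 42 - 1) mod 2
= 42 mod 2
= 0
Index 0 → shift A


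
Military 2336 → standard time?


11:36 PM

Hour: 23
23 - 12 = 11 → PM


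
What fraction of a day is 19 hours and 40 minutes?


0.8194 (81.94%)

Total minutes: 19×60 + 40 = 1180
Day = 24×60 = 1440 minutes
Fraction = 1180/1440 ≈ 0.8194
As a percentage: 1180/1440 × 100 ≈ 81.94%


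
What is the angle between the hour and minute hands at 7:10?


155.0°

Hour hand = 7×30 + 10×0.5 = 215.0°
Minute hand = 10×6 = 60°
Difference = |215.0 - 60| = 155.0°


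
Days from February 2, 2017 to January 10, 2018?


From February 2, 2017 to January 10, 2018
Rest of February 2017: 28 - 2 = 26
Full months: March 31, April 30, May 31, June 30, July 31, August 31, September 30, October 31, November 30, December 31
Days into January 2018: 10
Total = 26 + 31 + 30 + 31 + 30 + 31 + 31 + 30 + 31 + 30 + 31 + 10 = 342 days

342 days


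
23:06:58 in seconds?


Hours: 23 × 3600 = 82800
Minutes: 6 × 60 = 360
Seconds: 58
Total = 82800 + 360 + 58 = 83218

83218 seconds


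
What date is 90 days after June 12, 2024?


September 10, 2024

Start: June 12, 2024
Add 90 days
June 12 → July 1: 30 - 12 + 1 = 19 days (90 - 19 = 71 left)
July 1 → August 1: 31 - 1 + 1 = 31 days (71 - 31 = 40 left)
August 1 → September 1: 31 - 1 + 1 = 31 days (40 - 31 = 9 left)
September 1 + 9 = September 10, 2024


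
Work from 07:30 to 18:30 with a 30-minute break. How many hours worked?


Total time = (18×60+30) - (7×60+30)
= 1110 - 450 = 660 min
Minus break: 660 - 30 = 630 min
= 10h 30m

10h 30m (630 minutes)


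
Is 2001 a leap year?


No

Rules: divisible by 4 AND (not by 100 OR by 400)
2001 ÷ 4 = 500 remainder 1 → not divisible by 4
Not divisible by 4 → not a leap year


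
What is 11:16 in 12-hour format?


11:16 AM

Hour: 11
11 < 12 → AM


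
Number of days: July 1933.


Month: July (month 7)
July has 31 days

31 days


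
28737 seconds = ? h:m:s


Hours: 28737 ÷ 3600 = 7 remainder 3537
Minutes: 3537 ÷ 60 = 58 remainder 57
Seconds: 57

7h 58m 57s


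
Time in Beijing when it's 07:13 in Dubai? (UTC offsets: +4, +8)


11:13

Time difference = UTC+8 - UTC+4 = +4 hours
New hour = (7 + 4) mod 24
= 11 mod 24 = 11
Minutes unchanged → 11:13


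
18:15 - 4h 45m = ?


13:30

Start: 1095 minutes from midnight
Subtract: 285 minutes
Remaining: 1095 - 285 = 810
Hours: 13, Minutes: 30


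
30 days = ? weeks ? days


Weeks: 30 ÷ 7 = 4 remainder 2

4 weeks 2 days


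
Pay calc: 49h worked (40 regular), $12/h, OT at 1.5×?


$642.00

Regular: 40h × $12 = $480.00
Overtime: 49 - 40 = 9h
OT pay: 9h × $12 × 1.5 = $162.00
Total = $480.00 + $162.00 = $642.00


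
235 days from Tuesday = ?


Saturday

Start: Tuesday (index 1)
(1 + 235) mod 7
= 236 mod 7
= 5
Index 5 → Saturday


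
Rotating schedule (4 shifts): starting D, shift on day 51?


Shifts: A, B, C, D
Start: D (index 3)
Day 51: (3 + 51 - 1) mod 4
= 53 mod 4
= 1
Index 1 → shift B

Shift B


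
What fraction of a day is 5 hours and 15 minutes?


0.2188 (21.88%)

Total minutes: 5×60 + 15 = 315
Day = 24×60 = 1440 minutes
Fraction = 315/1440 ≈ 0.2188
As a percentage: 315/1440 × 100 ≈ 21.88%


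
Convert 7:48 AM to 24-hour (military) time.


07:48

Input: 7:48 AM
AM hour stays: 7


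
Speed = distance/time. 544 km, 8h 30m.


Distance: 544 km
Time: 8h 30m = 510 min = 510/60 = 17/2 hours
Speed = 544 ÷ (17/2) = 544 × 2 / 17 = 1088/17 = 64.0 km/h

64.0 km/h


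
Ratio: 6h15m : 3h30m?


Duration 1: 375 minutes
Duration 2: 210 minutes
Ratio = 375:210
GCD = 15
Simplified = 25:14
As a decimal: 25/14 ≈ 1.79

25:14 (1.79)


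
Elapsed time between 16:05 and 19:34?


End time in minutes: 19×60 + 34 = 1174
Start time in minutes: 16×60 + 5 = 965
Difference = 1174 - 965 = 209 minutes
= 3 hours 29 minutes

3h 29m


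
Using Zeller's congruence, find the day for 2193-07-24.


Wednesday

Zeller's congruence:
q=24, m=7, k=93, j=21
h = (24 + ⌊13×8/5⌋ + 93 + ⌊93/4⌋ + ⌊21/4⌋ - 2×21) mod 7
= (24 + 20 + 93 + 23 + 5 - 42) mod 7
= 123 mod 7 = 4
h=4 → Wednesday


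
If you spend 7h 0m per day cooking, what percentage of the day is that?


29.2%

Time: 420 minutes
Day: 1440 minutes
Percentage = (420/1440) × 100 ≈ 29.2%


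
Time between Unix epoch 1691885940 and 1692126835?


240895 seconds (66.9 hours / 2.79 days)

Difference = 1692126835 - 1691885940 = 240895 seconds
In hours: 240895 / 3600 ≈ 66.9
In days: 240895 / 86400 ≈ 2.79


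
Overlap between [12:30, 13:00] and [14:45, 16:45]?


0 minutes

Meeting A: 750-780 (in minutes from midnight)
Meeting B: 885-1005
Overlap start = max(750, 885) = 885
Overlap end = min(780, 1005) = 780
Overlap = max(0, 780 - 885) = 0 min


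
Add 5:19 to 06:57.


12:16

Start: 417 minutes from midnight
Add: 319 minutes
Total: 736 minutes
Hours: 736 ÷ 60 = 12 remainder 16


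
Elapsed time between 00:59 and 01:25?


0h 26m

End time in minutes: 1×60 + 25 = 85
Start time in minutes: 0×60 + 59 = 59
Difference = 85 - 59 = 26 minutes
= 0 hours 26 minutes


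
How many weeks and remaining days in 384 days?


Weeks: 384 ÷ 7 = 54 remainder 6

54 weeks 6 days


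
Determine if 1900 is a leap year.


Rules: divisible by 4 AND (not by 100 OR by 400)
1900 ÷ 4 = 475 exactly → divisible by 4
1900 ÷ 100 = 19 exactly → divisible by 100
1900 ÷ 400 = 4 remainder 300 → not divisible by 400
Divisible by 100 but not by 400 → not a leap year

No


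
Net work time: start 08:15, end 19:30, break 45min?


10h 30m (630 minutes)

Total time = (19×60+30) - (8×60+15)
= 1170 - 495 = 675 min
Minus break: 675 - 45 = 630 min
= 10h 30m


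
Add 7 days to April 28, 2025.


May 5, 2025

Start: April 28, 2025
Add 7 days
April 28 → May 1: 30 - 28 + 1 = 3 days (7 - 3 = 4 left)
May 1 + 4 = May 5, 2025


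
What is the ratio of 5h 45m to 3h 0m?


Duration 1: 345 minutes
Duration 2: 180 minutes
Ratio = 345:180
GCD = 15
Simplified = 23:12
As a decimal: 23/12 ≈ 1.92

23:12 (1.92)


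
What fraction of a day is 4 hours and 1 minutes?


0.1674 (16.74%)

Total minutes: 4×60 + 1 = 241
Day = 24×60 = 1440 minutes
Fraction = 241/1440 ≈ 0.1674
As a percentage: 241/1440 × 100 ≈ 16.74%


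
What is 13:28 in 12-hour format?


Hour: 13
13 - 12 = 1 → PM

1:28 PM


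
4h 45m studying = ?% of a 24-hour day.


19.8%

Time: 285 minutes
Day: 1440 minutes
Percentage = (285/1440) × 100 ≈ 19.8%


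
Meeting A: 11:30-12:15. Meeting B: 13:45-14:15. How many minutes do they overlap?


Meeting A: 690-735 (in minutes from midnight)
Meeting B: 825-855
Overlap start = max(690, 825) = 825
Overlap end = min(735, 855) = 735
Overlap = max(0, 735 - 825) = 0 min

0 minutes


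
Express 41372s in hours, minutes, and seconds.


Hours: 41372 ÷ 3600 = 11 remainder 1772
Minutes: 1772 ÷ 60 = 29 remainder 32
Seconds: 32

11h 29m 32s


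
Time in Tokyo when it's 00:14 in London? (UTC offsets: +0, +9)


Time difference = UTC+9 - UTC+0 = +9 hours
New hour = (0 + 9) mod 24
= 9 mod 24 = 9
Minutes unchanged → 09:14

09:14


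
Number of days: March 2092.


31 days

Month: March (month 3)
March has 31 days


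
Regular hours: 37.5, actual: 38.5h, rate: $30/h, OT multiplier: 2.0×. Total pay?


Regular: 37.5h × $30 = $1125.00
Overtime: 38.5 - 37.5 = 1.0h
OT pay: 1.0h × $30 × 2.0 = $60.00
Total = $1125.00 + $60.00 = $1185.00

$1185.00


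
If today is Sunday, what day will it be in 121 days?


Tuesday

Start: Sunday (index 6)
(6 + 121) mod 7
= 127 mod 7
= 1
Index 1 → Tuesday


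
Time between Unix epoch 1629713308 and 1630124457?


411149 seconds (114.2 hours / 4.76 days)

Difference = 1630124457 - 1629713308 = 411149 seconds
In hours: 411149 / 3600 ≈ 114.2
In days: 411149 / 86400 ≈ 4.76


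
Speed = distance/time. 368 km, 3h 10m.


Distance: 368 km
Time: 3h 10m = 190 min = 190/60 = 19/6 hours
Speed = 368 ÷ (19/6) = 368 × 6 / 19 = 2208/19 ≈ 116.2 km/h

116.2 km/h


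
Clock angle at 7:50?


65.0°

Hour hand = 7×30 + 50×0.5 = 235.0°
Minute hand = 50×6 = 300°
Difference = |235.0 - 300| = 65.0°


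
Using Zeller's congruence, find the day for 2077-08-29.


Sunday

Zeller's congruence:
q=29, m=8, k=77, j=20
h = (29 + ⌊13×9/5⌋ + 77 + ⌊77/4⌋ + ⌊20/4⌋ - 2×20) mod 7
= (29 + 23 + 77 + 19 + 5 - 40) mod 7
= 113 mod 7 = 1
h=1 → Sunday


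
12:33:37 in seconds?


Hours: 12 × 3600 = 43200
Minutes: 33 × 60 = 1980
Seconds: 37
Total = 43200 + 1980 + 37 = 45217

45217 seconds


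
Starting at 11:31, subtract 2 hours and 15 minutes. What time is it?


Start: 691 minutes from midnight
Subtract: 135 minutes
Remaining: 691 - 135 = 556
Hours: 9, Minutes: 16

09:16


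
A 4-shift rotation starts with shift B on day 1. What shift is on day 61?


Shifts: A, B, C, D
Start: B (index 1)
Day 61: (1 + 61 - 1) mod 4
= 61 mod 4
= 1
Index 1 → shift B

Shift B


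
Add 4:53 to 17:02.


21:55

Start: 1022 minutes from midnight
Add: 293 minutes
Total: 1315 minutes
Hours: 1315 ÷ 60 = 21 remainder 55


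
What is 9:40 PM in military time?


Input: 9:40 PM
PM: 9 + 12 = 21

21:40


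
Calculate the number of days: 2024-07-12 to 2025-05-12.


From July 12, 2024 to May 12, 2025
Rest of July 2024: 31 - 12 = 19
Full months: August 31, September 30, October 31, November 30, December 31, January 31, February 2025 28, March 31, April 30
Days into May 2025: 12
Total = 19 + 31 + 30 + 31 + 30 + 31 + 31 + 28 + 31 + 30 + 12 = 304 days

304 days


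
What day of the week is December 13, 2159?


Thursday

Zeller's congruence:
q=13, m=12, k=59, j=21
h = (13 + ⌊13×13/5⌋ + 59 + ⌊59/4⌋ + ⌊21/4⌋ - 2×21) mod 7
= (13 + 33 + 59 + 14 + 5 - 42) mod 7
= 82 mod 7 = 5
h=5 → Thursday


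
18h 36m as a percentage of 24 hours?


0.7750 (77.50%)

Total minutes: 18×60 + 36 = 1116
Day = 24×60 = 1440 minutes
Fraction = 1116/1440 = 0.7750
As a percentage: 1116/1440 × 100 = 77.50%


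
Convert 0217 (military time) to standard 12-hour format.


2:17 AM

Hour: 2
2 < 12 → AM


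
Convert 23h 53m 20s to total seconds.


86000 seconds

Hours: 23 × 3600 = 82800
Minutes: 53 × 60 = 3180
Seconds: 20
Total = 82800 + 3180 + 20 = 86000


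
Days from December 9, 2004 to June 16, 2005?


From December 9, 2004 to June 16, 2005
Rest of December 2004: 31 - 9 = 22
Full months: January 31, February 2005 28, March 31, April 30, May 31
Days into June 2005: 16
Total = 22 + 31 + 28 + 31 + 30 + 31 + 16 = 189 days

189 days


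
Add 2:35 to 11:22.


Start: 682 minutes from midnight
Add: 155 minutes
Total: 837 minutes
Hours: 837 ÷ 60 = 13 remainder 57

13:57


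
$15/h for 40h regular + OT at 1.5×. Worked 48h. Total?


$780.00

Regular: 40h × $15 = $600.00
Overtime: 48 - 40 = 8h
OT pay: 8h × $15 × 1.5 = $180.00
Total = $600.00 + $180.00 = $780.00


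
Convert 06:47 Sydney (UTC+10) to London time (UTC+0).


20:47 (previous day)

Time difference = UTC+0 - UTC+10 = -10 hours
New hour = (6 -10) mod 24
= -4 mod 24 = 20
Minutes unchanged → 20:47; -4 < 0 → previous day


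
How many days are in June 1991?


30 days

Month: June (month 6)
June has 30 days


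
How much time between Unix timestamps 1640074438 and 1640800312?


725874 seconds (201.6 hours / 8.40 days)

Difference = 1640800312 - 1640074438 = 725874 seconds
In hours: 725874 / 3600 ≈ 201.6
In days: 725874 / 86400 ≈ 8.40


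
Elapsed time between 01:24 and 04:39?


End time in minutes: 4×60 + 39 = 279
Start time in minutes: 1×60 + 24 = 84
Difference = 279 - 84 = 195 minutes
= 3 hours 15 minutes

3h 15m


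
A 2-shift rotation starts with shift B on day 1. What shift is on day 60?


Shift A

Shifts: A, B
Start: B (index 1)
Day 60: (1 + 60 - 1) mod 2
= 60 mod 2
= 0
Index 0 → shift A


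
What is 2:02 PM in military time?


14:02

Input: 2:02 PM
PM: 2 + 12 = 14


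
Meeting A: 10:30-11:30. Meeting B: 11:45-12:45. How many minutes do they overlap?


0 minutes

Meeting A: 630-690 (in minutes from midnight)
Meeting B: 705-765
Overlap start = max(630, 705) = 705
Overlap end = min(690, 765) = 690
Overlap = max(0, 690 - 705) = 0 min


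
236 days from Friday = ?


Start: Friday (index 4)
(4 + 236) mod 7
= 240 mod 7
= 2
Index 2 → Wednesday

Wednesday


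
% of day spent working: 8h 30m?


35.4%

Time: 510 minutes
Day: 1440 minutes
Percentage = (510/1440) × 100 ≈ 35.4%


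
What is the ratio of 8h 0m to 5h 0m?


Duration 1: 480 minutes
Duration 2: 300 minutes
Ratio = 480:300
GCD = 60
Simplified = 8:5
As a decimal: 8/5 = 1.60

8:5 (1.60)


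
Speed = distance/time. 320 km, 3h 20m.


Distance: 320 km
Time: 3h 20m = 200 min = 200/60 = 10/3 hours
Speed = 320 ÷ (10/3) = 320 × 3 / 10 = 960/10 = 96.0 km/h

96.0 km/h


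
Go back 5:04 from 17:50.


12:46

Start: 1070 minutes from midnight
Subtract: 304 minutes
Remaining: 1070 - 304 = 766
Hours: 12, Minutes: 46


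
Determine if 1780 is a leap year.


Yes

Rules: divisible by 4 AND (not by 100 OR by 400)
1780 ÷ 4 = 445 exactly → divisible by 4
1780 ÷ 100 = 17 remainder 80 → not divisible by 100
Divisible by 4 but not by 100 → leap year


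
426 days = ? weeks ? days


Weeks: 426 ÷ 7 = 60 remainder 6

60 weeks 6 days


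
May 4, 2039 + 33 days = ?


June 6, 2039

Start: May 4, 2039
Add 33 days
May 4 → June 1: 31 - 4 + 1 = 28 days (33 - 28 = 5 left)
June 1 + 5 = June 6, 2039


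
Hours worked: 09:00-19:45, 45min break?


10h 0m (600 minutes)

Total time = (19×60+45) - (9×60+0)
= 1185 - 540 = 645 min
Minus break: 645 - 45 = 600 min
= 10h 0m


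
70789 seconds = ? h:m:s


Hours: 70789 ÷ 3600 = 19 remainder 2389
Minutes: 2389 ÷ 60 = 39 remainder 49
Seconds: 49

19h 39m 49s


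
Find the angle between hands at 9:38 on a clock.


61.0°

Hour hand = 9×30 + 38×0.5 = 289.0°
Minute hand = 38×6 = 228°
Difference = |289.0 - 228| = 61.0°


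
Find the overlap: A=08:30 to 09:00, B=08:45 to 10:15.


15 minutes

Meeting A: 510-540 (in minutes from midnight)
Meeting B: 525-615
Overlap start = max(510, 525) = 525
Overlap end = min(540, 615) = 540
Overlap = max(0, 540 - 525) = 15 min


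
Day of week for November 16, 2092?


Sunday

Zeller's congruence:
q=16, m=11, k=92, j=20
h = (16 + ⌊13×12/5⌋ + 92 + ⌊92/4⌋ + ⌊20/4⌋ - 2×20) mod 7
= (16 + 31 + 92 + 23 + 5 - 40) mod 7
= 127 mod 7 = 1
h=1 → Sunday


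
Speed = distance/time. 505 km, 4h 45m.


Distance: 505 km
Time: 4h 45m = 285 min = 285/60 = 19/4 hours
Speed = 505 ÷ (19/4) = 505 × 4 / 19 = 2020/19 ≈ 106.3 km/h

106.3 km/h


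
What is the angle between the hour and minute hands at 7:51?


70.5°

Hour hand = 7×30 + 51×0.5 = 235.5°
Minute hand = 51×6 = 306°
Difference = |235.5 - 306| = 70.5°


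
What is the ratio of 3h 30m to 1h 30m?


7:3 (2.33)

Duration 1: 210 minutes
Duration 2: 90 minutes
Ratio = 210:90
GCD = 30
Simplified = 7:3
As a decimal: 7/3 ≈ 2.33


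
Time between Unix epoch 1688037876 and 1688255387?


217511 seconds (60.4 hours / 2.52 days)

Difference = 1688255387 - 1688037876 = 217511 seconds
In hours: 217511 / 3600 ≈ 60.4
In days: 217511 / 86400 ≈ 2.52
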